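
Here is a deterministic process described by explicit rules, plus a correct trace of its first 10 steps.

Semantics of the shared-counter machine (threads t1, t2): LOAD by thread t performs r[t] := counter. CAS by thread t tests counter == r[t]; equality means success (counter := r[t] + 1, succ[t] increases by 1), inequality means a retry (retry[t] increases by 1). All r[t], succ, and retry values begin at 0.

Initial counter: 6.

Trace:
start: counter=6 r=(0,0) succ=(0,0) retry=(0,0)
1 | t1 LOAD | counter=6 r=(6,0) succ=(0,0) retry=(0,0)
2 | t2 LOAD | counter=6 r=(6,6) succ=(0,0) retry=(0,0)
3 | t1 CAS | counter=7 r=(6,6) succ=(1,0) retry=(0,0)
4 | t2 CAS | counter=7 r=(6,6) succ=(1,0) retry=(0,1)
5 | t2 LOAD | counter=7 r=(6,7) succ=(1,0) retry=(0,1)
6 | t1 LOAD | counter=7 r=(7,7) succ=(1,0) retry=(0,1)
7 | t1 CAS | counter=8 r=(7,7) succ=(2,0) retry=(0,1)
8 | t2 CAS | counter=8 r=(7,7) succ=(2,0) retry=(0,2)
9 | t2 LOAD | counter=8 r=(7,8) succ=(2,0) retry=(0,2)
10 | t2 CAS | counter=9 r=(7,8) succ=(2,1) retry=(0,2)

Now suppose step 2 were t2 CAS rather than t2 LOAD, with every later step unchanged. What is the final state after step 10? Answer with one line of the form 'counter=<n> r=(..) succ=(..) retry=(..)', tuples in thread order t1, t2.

(re-executing from step 2 with the substitution; state before step 2: counter=6 r=(6,0) succ=(0,0) retry=(0,0))
2 | t2 CAS | counter=6 r=(6,0) succ=(0,0) retry=(0,1)
3 | t1 CAS | counter=7 r=(6,0) succ=(1,0) retry=(0,1)
4 | t2 CAS | counter=7 r=(6,0) succ=(1,0) retry=(0,2)
5 | t2 LOAD | counter=7 r=(6,7) succ=(1,0) retry=(0,2)
6 | t1 LOAD | counter=7 r=(7,7) succ=(1,0) retry=(0,2)
7 | t1 CAS | counter=8 r=(7,7) succ=(2,0) retry=(0,2)
8 | t2 CAS | counter=8 r=(7,7) succ=(2,0) retry=(0,3)
9 | t2 LOAD | counter=8 r=(7,8) succ=(2,0) retry=(0,3)
10 | t2 CAS | counter=9 r=(7,8) succ=(2,1) retry=(0,3)

counter=9 r=(7,8) succ=(2,1) retry=(0,3)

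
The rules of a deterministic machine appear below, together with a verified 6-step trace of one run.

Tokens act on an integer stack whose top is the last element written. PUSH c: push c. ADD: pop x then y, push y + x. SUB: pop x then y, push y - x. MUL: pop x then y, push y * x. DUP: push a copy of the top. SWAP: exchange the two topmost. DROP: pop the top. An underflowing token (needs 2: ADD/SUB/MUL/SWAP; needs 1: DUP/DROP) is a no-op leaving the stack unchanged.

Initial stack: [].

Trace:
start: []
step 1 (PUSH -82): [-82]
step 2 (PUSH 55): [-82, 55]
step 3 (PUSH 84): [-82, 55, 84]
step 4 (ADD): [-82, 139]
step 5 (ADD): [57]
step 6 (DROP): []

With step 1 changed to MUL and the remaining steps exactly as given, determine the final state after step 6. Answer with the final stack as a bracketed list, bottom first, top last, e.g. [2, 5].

[]

(re-executing from step 1 with the substitution; state before step 1: [])
step 1 (MUL): []
step 2 (PUSH 55): [55]
step 3 (PUSH 84): [55, 84]
step 4 (ADD): [139]
step 5 (ADD): [139]
step 6 (DROP): []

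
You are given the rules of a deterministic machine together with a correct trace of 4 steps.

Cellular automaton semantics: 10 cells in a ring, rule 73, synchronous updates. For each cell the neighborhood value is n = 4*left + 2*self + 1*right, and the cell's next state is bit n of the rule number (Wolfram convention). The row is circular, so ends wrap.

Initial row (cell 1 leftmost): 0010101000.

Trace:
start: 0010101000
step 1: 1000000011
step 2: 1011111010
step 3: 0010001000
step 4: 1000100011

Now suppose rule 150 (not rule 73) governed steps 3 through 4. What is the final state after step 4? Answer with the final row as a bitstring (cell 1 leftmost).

1110101110

(re-executing steps 3..4 under rule 150; state before step 3: 1011111010)
step 3: 1001110010
step 4: 1110101110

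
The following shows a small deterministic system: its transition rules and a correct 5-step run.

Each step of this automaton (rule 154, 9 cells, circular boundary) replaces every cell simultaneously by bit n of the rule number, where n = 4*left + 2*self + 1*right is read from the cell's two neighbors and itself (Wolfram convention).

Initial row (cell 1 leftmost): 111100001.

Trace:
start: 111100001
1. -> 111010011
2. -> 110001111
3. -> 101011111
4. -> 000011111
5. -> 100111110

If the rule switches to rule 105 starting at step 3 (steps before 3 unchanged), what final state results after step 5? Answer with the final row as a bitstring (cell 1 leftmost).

(re-executing steps 3..5 under rule 105; state before step 3: 110001111)
3. -> 010101000
4. -> 001010011
5. -> 000100011

000100011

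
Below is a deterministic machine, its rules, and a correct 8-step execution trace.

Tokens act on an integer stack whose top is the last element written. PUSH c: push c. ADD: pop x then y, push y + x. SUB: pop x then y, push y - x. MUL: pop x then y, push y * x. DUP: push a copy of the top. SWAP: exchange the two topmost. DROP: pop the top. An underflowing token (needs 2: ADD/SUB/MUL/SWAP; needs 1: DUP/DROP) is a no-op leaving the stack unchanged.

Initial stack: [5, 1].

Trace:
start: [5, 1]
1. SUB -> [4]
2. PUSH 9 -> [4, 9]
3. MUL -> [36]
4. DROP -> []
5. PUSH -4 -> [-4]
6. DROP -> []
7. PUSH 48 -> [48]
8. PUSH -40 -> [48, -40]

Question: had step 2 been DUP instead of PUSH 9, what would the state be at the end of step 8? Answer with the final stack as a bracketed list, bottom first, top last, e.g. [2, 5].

[48, -40]

(re-executing from step 2 with the substitution; state before step 2: [4])
2. DUP -> [4, 4]
3. MUL -> [16]
4. DROP -> []
5. PUSH -4 -> [-4]
6. DROP -> []
7. PUSH 48 -> [48]
8. PUSH -40 -> [48, -40]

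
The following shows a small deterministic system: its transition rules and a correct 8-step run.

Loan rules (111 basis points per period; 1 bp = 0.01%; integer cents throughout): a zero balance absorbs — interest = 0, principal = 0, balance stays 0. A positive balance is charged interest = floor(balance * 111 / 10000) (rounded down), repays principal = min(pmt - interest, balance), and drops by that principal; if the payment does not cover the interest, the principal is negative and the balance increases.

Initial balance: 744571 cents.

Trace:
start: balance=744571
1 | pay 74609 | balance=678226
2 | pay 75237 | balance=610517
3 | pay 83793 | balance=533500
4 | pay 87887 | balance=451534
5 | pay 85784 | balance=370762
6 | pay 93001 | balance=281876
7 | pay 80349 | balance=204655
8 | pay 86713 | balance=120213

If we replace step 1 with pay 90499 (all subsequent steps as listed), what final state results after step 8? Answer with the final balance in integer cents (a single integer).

103047

(re-executing from step 1 with the substitution; state before step 1: balance=744571)
1 | pay 90499 | balance=662336
2 | pay 75237 | balance=594450
3 | pay 83793 | balance=517255
4 | pay 87887 | balance=435109
5 | pay 85784 | balance=354154
6 | pay 93001 | balance=265084
7 | pay 80349 | balance=187677
8 | pay 86713 | balance=103047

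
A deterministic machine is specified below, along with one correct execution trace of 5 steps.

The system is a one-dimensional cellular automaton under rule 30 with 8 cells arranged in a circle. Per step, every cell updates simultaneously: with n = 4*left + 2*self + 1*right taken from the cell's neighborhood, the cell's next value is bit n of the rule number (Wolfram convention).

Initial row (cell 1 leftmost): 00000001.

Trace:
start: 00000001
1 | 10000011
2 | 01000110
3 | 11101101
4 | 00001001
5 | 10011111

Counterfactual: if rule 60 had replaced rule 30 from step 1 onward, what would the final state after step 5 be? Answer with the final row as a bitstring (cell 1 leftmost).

(re-executing steps 1..5 under rule 60; state before step 1: 00000001)
1 | 10000001
2 | 01000001
3 | 11100001
4 | 00010001
5 | 10011001

10011001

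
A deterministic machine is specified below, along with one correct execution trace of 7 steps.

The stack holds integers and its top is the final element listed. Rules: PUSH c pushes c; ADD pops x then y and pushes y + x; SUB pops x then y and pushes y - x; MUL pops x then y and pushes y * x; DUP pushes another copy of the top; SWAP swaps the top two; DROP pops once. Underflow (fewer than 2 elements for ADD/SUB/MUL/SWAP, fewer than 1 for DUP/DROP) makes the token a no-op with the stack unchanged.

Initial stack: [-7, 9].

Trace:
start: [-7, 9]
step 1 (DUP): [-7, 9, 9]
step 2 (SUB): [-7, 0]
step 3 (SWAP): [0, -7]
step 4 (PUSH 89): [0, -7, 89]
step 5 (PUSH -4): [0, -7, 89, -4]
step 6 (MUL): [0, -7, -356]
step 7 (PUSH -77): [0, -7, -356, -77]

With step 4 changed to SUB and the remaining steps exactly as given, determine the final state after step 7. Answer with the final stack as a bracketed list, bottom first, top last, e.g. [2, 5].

[-28, -77]

(re-executing from step 4 with the substitution; state before step 4: [0, -7])
step 4 (SUB): [7]
step 5 (PUSH -4): [7, -4]
step 6 (MUL): [-28]
step 7 (PUSH -77): [-28, -77]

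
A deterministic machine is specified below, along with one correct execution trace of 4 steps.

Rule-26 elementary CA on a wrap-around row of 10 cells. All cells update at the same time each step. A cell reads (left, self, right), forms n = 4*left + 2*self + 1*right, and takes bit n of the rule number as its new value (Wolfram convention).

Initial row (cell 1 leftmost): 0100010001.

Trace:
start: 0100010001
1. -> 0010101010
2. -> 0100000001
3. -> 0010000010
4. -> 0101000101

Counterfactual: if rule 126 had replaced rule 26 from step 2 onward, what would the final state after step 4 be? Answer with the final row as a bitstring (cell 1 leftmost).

(re-executing steps 2..4 under rule 126; state before step 2: 0010101010)
2. -> 0111111111
3. -> 1100000001
4. -> 0110000011

0110000011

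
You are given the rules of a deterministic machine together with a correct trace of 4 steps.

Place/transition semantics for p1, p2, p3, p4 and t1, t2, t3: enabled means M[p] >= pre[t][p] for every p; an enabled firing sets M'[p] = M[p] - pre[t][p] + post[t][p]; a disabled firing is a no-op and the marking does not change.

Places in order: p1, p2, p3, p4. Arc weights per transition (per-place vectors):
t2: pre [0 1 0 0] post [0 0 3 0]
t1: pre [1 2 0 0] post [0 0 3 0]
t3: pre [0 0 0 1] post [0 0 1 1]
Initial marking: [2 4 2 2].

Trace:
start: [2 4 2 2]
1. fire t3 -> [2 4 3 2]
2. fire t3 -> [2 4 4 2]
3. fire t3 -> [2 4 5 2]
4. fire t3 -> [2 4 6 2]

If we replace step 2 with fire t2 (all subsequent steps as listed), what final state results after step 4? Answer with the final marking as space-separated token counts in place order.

(re-executing from step 2 with the substitution; state before step 2: [2 4 3 2])
2. fire t2 -> [2 3 6 2]
3. fire t3 -> [2 3 7 2]
4. fire t3 -> [2 3 8 2]

2 3 8 2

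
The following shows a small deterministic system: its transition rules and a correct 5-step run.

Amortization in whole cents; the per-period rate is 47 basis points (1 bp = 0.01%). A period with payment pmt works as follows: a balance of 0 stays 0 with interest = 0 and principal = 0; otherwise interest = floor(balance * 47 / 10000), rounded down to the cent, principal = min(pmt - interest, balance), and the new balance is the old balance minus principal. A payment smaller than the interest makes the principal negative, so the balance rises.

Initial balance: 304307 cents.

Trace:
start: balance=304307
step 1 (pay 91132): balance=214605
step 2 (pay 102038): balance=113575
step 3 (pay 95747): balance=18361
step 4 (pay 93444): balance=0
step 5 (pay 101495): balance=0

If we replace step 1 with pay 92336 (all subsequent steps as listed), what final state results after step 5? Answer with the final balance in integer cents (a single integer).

(re-executing from step 1 with the substitution; state before step 1: balance=304307)
step 1 (pay 92336): balance=213401
step 2 (pay 102038): balance=112365
step 3 (pay 95747): balance=17146
step 4 (pay 93444): balance=0
step 5 (pay 101495): balance=0

0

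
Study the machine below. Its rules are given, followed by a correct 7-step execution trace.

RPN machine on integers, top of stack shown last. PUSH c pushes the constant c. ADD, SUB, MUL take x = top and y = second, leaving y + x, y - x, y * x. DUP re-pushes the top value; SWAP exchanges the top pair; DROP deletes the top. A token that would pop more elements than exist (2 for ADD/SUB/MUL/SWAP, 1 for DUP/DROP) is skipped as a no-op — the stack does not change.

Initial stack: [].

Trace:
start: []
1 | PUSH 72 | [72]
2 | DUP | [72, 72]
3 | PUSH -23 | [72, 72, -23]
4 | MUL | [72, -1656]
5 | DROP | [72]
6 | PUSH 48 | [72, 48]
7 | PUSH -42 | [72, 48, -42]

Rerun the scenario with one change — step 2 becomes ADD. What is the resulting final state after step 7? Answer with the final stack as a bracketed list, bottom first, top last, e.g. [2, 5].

(re-executing from step 2 with the substitution; state before step 2: [72])
2 | ADD | [72]
3 | PUSH -23 | [72, -23]
4 | MUL | [-1656]
5 | DROP | []
6 | PUSH 48 | [48]
7 | PUSH -42 | [48, -42]

[48, -42]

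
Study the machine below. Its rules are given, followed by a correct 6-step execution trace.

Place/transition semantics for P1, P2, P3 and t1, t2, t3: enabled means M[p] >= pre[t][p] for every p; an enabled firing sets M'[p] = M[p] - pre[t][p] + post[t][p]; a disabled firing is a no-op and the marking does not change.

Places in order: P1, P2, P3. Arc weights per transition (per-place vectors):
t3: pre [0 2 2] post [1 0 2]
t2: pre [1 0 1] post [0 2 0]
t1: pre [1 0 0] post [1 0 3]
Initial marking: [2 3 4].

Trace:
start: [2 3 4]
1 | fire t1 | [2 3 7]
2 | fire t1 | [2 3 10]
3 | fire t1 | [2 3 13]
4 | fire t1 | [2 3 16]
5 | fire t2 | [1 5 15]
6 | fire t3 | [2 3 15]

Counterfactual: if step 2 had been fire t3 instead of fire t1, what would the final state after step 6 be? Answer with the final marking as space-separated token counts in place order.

(re-executing from step 2 with the substitution; state before step 2: [2 3 7])
2 | fire t3 | [3 1 7]
3 | fire t1 | [3 1 10]
4 | fire t1 | [3 1 13]
5 | fire t2 | [2 3 12]
6 | fire t3 | [3 1 12]

3 1 12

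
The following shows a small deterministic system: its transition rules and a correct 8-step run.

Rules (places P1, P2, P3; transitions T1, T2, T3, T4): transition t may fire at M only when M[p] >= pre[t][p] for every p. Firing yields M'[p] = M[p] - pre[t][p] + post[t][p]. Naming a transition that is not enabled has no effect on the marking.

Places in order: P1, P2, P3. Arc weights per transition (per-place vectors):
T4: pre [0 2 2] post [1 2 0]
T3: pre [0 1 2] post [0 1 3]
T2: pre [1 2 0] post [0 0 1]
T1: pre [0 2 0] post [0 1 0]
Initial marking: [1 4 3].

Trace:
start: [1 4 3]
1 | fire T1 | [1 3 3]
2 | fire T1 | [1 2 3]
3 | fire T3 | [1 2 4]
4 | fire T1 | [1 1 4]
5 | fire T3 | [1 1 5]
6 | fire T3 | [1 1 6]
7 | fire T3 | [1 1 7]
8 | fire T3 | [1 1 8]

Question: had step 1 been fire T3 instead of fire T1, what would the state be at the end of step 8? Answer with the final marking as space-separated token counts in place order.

1 2 9

(re-executing from step 1 with the substitution; state before step 1: [1 4 3])
1 | fire T3 | [1 4 4]
2 | fire T1 | [1 3 4]
3 | fire T3 | [1 3 5]
4 | fire T1 | [1 2 5]
5 | fire T3 | [1 2 6]
6 | fire T3 | [1 2 7]
7 | fire T3 | [1 2 8]
8 | fire T3 | [1 2 9]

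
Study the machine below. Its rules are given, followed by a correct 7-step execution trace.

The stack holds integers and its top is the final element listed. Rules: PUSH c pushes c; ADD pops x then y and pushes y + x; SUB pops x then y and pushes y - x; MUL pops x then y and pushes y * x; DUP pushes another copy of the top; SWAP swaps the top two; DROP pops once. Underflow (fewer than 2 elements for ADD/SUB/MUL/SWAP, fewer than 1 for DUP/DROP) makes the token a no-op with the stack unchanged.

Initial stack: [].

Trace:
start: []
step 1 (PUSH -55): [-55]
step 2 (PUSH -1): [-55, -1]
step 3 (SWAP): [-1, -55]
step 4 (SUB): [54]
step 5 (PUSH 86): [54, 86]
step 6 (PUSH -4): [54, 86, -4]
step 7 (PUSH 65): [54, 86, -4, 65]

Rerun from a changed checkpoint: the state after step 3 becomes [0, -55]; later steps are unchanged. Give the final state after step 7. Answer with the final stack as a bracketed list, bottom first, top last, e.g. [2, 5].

[55, 86, -4, 65]

state after step 3 := [0, -55]
step 4 (SUB): [55]
step 5 (PUSH 86): [55, 86]
step 6 (PUSH -4): [55, 86, -4]
step 7 (PUSH 65): [55, 86, -4, 65]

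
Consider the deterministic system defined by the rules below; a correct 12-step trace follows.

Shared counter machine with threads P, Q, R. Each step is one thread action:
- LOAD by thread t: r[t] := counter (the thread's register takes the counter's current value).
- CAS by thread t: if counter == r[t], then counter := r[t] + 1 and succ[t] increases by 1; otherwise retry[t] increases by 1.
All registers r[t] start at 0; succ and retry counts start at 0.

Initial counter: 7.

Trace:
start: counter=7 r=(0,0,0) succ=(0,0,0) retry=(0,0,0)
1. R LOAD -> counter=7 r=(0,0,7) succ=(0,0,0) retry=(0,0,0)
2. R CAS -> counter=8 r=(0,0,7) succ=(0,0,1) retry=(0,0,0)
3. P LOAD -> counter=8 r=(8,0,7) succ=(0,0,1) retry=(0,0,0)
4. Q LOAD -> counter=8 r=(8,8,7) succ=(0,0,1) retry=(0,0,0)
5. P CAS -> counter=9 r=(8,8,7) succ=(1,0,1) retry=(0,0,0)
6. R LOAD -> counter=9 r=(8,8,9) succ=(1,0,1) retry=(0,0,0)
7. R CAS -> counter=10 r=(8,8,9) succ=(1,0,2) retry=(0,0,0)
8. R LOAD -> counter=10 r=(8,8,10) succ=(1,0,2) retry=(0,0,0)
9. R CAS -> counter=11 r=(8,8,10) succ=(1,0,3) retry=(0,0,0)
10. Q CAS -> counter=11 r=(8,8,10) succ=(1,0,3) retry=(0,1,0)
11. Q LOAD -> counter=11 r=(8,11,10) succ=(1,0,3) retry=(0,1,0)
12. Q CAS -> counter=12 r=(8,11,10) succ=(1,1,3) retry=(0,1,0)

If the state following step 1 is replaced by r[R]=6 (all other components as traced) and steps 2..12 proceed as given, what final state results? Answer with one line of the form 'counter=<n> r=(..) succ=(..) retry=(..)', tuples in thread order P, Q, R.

counter=11 r=(7,10,9) succ=(1,1,2) retry=(0,1,1)

state after step 1 := counter=7 r=(0,0,6) succ=(0,0,0) retry=(0,0,0)
2. R CAS -> counter=7 r=(0,0,6) succ=(0,0,0) retry=(0,0,1)
3. P LOAD -> counter=7 r=(7,0,6) succ=(0,0,0) retry=(0,0,1)
4. Q LOAD -> counter=7 r=(7,7,6) succ=(0,0,0) retry=(0,0,1)
5. P CAS -> counter=8 r=(7,7,6) succ=(1,0,0) retry=(0,0,1)
6. R LOAD -> counter=8 r=(7,7,8) succ=(1,0,0) retry=(0,0,1)
7. R CAS -> counter=9 r=(7,7,8) succ=(1,0,1) retry=(0,0,1)
8. R LOAD -> counter=9 r=(7,7,9) succ=(1,0,1) retry=(0,0,1)
9. R CAS -> counter=10 r=(7,7,9) succ=(1,0,2) retry=(0,0,1)
10. Q CAS -> counter=10 r=(7,7,9) succ=(1,0,2) retry=(0,1,1)
11. Q LOAD -> counter=10 r=(7,10,9) succ=(1,0,2) retry=(0,1,1)
12. Q CAS -> counter=11 r=(7,10,9) succ=(1,1,2) retry=(0,1,1)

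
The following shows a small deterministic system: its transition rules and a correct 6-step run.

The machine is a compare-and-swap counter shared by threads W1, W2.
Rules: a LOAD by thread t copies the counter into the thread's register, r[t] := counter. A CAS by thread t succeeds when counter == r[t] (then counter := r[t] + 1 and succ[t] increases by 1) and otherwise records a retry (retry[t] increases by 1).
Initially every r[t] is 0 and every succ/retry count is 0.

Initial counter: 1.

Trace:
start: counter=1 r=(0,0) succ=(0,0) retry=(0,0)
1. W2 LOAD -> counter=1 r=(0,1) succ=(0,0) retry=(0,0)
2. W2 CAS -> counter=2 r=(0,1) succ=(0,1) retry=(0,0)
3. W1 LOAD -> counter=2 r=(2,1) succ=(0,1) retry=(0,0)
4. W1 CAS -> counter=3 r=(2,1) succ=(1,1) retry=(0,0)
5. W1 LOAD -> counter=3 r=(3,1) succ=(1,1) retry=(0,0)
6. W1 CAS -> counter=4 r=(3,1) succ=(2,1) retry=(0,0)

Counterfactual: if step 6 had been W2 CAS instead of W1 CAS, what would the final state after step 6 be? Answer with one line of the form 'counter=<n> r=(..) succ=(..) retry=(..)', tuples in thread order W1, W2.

(re-executing from step 6 with the substitution; state before step 6: counter=3 r=(3,1) succ=(1,1) retry=(0,0))
6. W2 CAS -> counter=3 r=(3,1) succ=(1,1) retry=(0,1)

counter=3 r=(3,1) succ=(1,1) retry=(0,1)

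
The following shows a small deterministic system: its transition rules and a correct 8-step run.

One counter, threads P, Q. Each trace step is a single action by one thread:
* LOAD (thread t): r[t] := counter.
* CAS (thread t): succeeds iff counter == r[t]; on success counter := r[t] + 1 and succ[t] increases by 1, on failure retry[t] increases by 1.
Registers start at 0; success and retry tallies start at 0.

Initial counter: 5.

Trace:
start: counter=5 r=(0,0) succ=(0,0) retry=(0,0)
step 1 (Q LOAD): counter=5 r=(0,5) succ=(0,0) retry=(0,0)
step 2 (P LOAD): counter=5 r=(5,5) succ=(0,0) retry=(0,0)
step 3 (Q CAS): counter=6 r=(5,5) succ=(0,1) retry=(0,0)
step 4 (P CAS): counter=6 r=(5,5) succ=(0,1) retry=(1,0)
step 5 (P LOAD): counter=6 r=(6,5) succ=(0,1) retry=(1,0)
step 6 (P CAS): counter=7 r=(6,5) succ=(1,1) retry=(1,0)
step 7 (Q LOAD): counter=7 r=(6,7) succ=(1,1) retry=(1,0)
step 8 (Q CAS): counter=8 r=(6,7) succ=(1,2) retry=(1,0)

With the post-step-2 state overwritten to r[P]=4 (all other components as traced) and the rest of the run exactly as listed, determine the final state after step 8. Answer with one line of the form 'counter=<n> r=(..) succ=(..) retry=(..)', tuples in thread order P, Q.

state after step 2 := counter=5 r=(4,5) succ=(0,0) retry=(0,0)
step 3 (Q CAS): counter=6 r=(4,5) succ=(0,1) retry=(0,0)
step 4 (P CAS): counter=6 r=(4,5) succ=(0,1) retry=(1,0)
step 5 (P LOAD): counter=6 r=(6,5) succ=(0,1) retry=(1,0)
step 6 (P CAS): counter=7 r=(6,5) succ=(1,1) retry=(1,0)
step 7 (Q LOAD): counter=7 r=(6,7) succ=(1,1) retry=(1,0)
step 8 (Q CAS): counter=8 r=(6,7) succ=(1,2) retry=(1,0)

counter=8 r=(6,7) succ=(1,2) retry=(1,0)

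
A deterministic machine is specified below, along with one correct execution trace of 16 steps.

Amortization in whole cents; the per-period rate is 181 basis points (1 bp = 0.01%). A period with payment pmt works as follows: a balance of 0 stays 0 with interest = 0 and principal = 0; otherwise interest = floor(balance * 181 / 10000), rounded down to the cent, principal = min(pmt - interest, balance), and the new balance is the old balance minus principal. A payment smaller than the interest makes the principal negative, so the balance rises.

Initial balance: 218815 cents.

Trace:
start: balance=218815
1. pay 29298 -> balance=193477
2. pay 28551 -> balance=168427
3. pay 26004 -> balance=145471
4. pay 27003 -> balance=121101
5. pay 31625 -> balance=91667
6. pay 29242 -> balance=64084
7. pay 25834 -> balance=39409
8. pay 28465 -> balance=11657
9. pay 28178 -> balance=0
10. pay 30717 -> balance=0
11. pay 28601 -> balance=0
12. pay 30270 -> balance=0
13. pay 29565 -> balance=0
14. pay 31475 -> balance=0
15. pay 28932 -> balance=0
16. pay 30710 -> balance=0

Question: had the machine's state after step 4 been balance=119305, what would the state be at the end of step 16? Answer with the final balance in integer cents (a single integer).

state after step 4 := balance=119305
5. pay 31625 -> balance=89839
6. pay 29242 -> balance=62223
7. pay 25834 -> balance=37515
8. pay 28465 -> balance=9729
9. pay 28178 -> balance=0
10. pay 30717 -> balance=0
11. pay 28601 -> balance=0
12. pay 30270 -> balance=0
13. pay 29565 -> balance=0
14. pay 31475 -> balance=0
15. pay 28932 -> balance=0
16. pay 30710 -> balance=0

0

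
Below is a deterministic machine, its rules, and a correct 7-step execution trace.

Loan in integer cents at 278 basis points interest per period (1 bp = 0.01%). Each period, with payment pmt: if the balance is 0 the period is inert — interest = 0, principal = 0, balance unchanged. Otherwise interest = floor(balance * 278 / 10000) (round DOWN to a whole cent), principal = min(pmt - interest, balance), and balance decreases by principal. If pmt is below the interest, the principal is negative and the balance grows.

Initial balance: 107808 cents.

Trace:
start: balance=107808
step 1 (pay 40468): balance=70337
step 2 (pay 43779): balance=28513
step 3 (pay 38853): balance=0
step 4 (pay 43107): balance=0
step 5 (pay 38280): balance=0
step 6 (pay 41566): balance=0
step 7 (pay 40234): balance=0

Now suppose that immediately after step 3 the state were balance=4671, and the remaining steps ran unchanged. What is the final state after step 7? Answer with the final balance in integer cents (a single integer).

state after step 3 := balance=4671
step 4 (pay 43107): balance=0
step 5 (pay 38280): balance=0
step 6 (pay 41566): balance=0
step 7 (pay 40234): balance=0

0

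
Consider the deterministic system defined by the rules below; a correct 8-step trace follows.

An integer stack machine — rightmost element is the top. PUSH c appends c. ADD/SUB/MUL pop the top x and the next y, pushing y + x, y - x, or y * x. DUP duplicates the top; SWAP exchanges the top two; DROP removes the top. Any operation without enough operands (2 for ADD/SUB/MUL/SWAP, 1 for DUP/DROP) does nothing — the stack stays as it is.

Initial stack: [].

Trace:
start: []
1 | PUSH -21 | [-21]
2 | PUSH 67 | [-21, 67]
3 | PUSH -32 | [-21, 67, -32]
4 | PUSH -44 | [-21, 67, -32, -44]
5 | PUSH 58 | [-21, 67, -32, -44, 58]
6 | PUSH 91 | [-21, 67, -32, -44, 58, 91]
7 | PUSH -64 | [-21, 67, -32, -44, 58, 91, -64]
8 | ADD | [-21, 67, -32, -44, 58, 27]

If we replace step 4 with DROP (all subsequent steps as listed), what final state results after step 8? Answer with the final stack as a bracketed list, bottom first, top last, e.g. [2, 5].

[-21, 67, 58, 27]

(re-executing from step 4 with the substitution; state before step 4: [-21, 67, -32])
4 | DROP | [-21, 67]
5 | PUSH 58 | [-21, 67, 58]
6 | PUSH 91 | [-21, 67, 58, 91]
7 | PUSH -64 | [-21, 67, 58, 91, -64]
8 | ADD | [-21, 67, 58, 27]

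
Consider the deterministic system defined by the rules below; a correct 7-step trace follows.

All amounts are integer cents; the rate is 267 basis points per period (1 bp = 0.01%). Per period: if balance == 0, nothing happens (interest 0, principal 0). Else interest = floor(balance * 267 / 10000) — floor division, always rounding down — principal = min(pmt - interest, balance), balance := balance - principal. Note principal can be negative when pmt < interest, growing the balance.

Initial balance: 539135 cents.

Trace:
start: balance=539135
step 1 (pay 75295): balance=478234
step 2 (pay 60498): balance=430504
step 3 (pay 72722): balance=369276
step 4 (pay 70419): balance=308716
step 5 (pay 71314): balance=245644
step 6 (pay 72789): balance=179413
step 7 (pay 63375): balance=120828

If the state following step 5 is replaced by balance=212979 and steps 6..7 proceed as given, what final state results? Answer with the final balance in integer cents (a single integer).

86395

state after step 5 := balance=212979
step 6 (pay 72789): balance=145876
step 7 (pay 63375): balance=86395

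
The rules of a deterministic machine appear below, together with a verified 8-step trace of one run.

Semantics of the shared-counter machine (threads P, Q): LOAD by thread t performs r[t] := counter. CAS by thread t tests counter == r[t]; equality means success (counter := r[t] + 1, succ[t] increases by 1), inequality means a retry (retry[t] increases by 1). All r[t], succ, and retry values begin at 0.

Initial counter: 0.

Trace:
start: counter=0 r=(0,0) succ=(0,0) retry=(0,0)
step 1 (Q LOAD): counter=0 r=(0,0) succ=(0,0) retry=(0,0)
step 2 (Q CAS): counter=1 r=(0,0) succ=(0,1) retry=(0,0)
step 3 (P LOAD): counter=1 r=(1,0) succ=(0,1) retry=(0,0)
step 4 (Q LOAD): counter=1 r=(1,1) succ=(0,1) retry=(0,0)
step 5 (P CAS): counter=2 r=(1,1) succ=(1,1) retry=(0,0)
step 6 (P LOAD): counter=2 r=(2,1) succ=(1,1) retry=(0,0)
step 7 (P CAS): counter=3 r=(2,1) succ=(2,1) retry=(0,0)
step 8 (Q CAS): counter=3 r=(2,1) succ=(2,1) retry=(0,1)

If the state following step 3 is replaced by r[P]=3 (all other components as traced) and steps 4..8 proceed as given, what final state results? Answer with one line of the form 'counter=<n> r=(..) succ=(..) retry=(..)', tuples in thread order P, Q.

state after step 3 := counter=1 r=(3,0) succ=(0,1) retry=(0,0)
step 4 (Q LOAD): counter=1 r=(3,1) succ=(0,1) retry=(0,0)
step 5 (P CAS): counter=1 r=(3,1) succ=(0,1) retry=(1,0)
step 6 (P LOAD): counter=1 r=(1,1) succ=(0,1) retry=(1,0)
step 7 (P CAS): counter=2 r=(1,1) succ=(1,1) retry=(1,0)
step 8 (Q CAS): counter=2 r=(1,1) succ=(1,1) retry=(1,1)

counter=2 r=(1,1) succ=(1,1) retry=(1,1)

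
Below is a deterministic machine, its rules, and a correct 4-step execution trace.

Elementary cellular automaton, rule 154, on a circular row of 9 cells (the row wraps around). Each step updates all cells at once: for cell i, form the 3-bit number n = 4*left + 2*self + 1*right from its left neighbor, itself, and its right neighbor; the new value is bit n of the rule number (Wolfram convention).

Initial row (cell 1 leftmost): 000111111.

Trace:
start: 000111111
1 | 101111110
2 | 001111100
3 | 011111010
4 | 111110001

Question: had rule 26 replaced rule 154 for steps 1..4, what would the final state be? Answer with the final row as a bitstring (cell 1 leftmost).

101010000

(re-executing steps 1..4 under rule 26; state before step 1: 000111111)
1 | 101100000
2 | 001010001
3 | 110001010
4 | 101010000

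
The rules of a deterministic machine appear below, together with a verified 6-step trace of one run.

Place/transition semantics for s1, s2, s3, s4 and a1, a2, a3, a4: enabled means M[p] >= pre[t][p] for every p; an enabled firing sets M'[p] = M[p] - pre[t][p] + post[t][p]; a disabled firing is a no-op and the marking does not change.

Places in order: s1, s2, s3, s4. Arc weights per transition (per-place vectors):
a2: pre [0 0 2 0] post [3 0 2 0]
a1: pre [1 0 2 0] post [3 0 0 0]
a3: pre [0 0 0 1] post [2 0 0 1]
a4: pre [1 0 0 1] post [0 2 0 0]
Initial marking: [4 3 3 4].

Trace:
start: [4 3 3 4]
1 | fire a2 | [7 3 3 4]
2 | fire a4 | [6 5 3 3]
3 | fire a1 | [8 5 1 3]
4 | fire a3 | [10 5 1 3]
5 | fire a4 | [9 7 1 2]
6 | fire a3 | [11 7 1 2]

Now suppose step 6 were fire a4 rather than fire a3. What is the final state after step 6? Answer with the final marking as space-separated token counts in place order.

(re-executing from step 6 with the substitution; state before step 6: [9 7 1 2])
6 | fire a4 | [8 9 1 1]

8 9 1 1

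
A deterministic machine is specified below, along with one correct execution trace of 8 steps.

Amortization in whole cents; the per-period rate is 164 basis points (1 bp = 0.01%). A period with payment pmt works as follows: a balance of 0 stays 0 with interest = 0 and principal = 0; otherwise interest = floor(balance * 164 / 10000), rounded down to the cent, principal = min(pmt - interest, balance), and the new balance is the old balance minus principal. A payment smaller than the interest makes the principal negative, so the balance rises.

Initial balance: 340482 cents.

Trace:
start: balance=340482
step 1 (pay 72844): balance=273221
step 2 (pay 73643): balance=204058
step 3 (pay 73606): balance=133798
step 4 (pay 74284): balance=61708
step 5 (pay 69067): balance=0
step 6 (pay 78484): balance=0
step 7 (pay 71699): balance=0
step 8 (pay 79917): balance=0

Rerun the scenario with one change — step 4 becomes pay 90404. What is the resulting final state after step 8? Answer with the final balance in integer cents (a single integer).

(re-executing from step 4 with the substitution; state before step 4: balance=133798)
step 4 (pay 90404): balance=45588
step 5 (pay 69067): balance=0
step 6 (pay 78484): balance=0
step 7 (pay 71699): balance=0
step 8 (pay 79917): balance=0

0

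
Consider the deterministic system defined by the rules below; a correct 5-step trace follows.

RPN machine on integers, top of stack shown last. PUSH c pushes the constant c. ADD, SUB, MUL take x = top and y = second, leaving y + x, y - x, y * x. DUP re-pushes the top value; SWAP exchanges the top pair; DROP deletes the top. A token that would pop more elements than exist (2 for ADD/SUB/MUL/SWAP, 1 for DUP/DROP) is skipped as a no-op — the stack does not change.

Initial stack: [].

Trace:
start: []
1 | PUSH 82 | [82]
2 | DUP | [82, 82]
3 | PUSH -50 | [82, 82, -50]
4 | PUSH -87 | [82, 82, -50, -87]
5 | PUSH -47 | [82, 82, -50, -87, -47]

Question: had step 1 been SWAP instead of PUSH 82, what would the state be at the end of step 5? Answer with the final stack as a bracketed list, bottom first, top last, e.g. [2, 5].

[-50, -87, -47]

(re-executing from step 1 with the substitution; state before step 1: [])
1 | SWAP | []
2 | DUP | []
3 | PUSH -50 | [-50]
4 | PUSH -87 | [-50, -87]
5 | PUSH -47 | [-50, -87, -47]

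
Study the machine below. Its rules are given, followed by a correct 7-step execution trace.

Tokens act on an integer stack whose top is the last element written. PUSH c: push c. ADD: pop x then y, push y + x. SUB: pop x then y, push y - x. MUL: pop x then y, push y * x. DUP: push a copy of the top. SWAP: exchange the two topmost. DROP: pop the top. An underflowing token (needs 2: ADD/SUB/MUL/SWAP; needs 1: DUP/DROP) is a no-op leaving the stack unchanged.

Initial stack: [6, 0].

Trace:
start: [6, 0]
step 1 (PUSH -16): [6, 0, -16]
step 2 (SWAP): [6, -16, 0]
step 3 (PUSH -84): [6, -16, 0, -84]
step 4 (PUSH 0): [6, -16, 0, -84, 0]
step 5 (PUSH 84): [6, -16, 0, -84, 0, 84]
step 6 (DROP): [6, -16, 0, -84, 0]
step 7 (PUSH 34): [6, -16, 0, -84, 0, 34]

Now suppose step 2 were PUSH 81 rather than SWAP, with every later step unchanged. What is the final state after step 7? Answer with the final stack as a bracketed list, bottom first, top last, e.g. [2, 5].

(re-executing from step 2 with the substitution; state before step 2: [6, 0, -16])
step 2 (PUSH 81): [6, 0, -16, 81]
step 3 (PUSH -84): [6, 0, -16, 81, -84]
step 4 (PUSH 0): [6, 0, -16, 81, -84, 0]
step 5 (PUSH 84): [6, 0, -16, 81, -84, 0, 84]
step 6 (DROP): [6, 0, -16, 81, -84, 0]
step 7 (PUSH 34): [6, 0, -16, 81, -84, 0, 34]

[6, 0, -16, 81, -84, 0, 34]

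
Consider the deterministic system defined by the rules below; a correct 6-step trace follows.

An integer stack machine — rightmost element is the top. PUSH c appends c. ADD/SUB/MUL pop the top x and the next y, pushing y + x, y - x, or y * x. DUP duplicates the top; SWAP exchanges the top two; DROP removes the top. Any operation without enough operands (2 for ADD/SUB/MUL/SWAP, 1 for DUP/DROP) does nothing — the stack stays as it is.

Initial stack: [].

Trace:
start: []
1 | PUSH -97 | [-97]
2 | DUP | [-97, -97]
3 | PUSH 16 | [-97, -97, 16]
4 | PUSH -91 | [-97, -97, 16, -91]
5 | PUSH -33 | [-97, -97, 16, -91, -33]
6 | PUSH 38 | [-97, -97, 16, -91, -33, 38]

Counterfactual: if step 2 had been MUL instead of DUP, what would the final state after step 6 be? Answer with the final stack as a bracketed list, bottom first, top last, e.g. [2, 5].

[-97, 16, -91, -33, 38]

(re-executing from step 2 with the substitution; state before step 2: [-97])
2 | MUL | [-97]
3 | PUSH 16 | [-97, 16]
4 | PUSH -91 | [-97, 16, -91]
5 | PUSH -33 | [-97, 16, -91, -33]
6 | PUSH 38 | [-97, 16, -91, -33, 38]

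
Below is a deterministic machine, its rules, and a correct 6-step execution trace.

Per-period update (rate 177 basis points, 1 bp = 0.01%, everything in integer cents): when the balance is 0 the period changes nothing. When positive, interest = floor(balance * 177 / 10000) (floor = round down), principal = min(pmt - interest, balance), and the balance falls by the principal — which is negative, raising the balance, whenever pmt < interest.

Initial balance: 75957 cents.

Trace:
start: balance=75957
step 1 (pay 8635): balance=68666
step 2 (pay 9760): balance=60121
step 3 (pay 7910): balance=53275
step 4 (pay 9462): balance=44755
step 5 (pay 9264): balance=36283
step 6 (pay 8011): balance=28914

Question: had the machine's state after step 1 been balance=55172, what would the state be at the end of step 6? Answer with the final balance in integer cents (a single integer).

state after step 1 := balance=55172
step 2 (pay 9760): balance=46388
step 3 (pay 7910): balance=39299
step 4 (pay 9462): balance=30532
step 5 (pay 9264): balance=21808
step 6 (pay 8011): balance=14183

14183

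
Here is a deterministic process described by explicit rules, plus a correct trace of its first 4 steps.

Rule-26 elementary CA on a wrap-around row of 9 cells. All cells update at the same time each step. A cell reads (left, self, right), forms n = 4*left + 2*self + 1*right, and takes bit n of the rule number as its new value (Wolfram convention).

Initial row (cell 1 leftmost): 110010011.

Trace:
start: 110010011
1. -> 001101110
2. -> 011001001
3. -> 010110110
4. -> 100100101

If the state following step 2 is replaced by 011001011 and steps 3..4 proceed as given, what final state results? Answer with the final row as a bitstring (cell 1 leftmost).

100101101

state after step 2 := 011001011
3. -> 010110010
4. -> 100101101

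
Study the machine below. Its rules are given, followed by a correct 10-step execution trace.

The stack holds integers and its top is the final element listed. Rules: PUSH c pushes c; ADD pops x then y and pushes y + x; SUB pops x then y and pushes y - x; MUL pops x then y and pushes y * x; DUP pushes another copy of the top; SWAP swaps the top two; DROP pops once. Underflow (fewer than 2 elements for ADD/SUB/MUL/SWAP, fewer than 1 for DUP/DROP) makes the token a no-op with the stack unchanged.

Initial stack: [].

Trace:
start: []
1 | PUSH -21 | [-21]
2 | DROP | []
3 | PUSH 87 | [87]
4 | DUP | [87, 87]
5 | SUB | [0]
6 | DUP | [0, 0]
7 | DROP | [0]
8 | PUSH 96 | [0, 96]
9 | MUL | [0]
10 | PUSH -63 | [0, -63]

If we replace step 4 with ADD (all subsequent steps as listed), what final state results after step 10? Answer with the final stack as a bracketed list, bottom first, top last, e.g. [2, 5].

(re-executing from step 4 with the substitution; state before step 4: [87])
4 | ADD | [87]
5 | SUB | [87]
6 | DUP | [87, 87]
7 | DROP | [87]
8 | PUSH 96 | [87, 96]
9 | MUL | [8352]
10 | PUSH -63 | [8352, -63]

[8352, -63]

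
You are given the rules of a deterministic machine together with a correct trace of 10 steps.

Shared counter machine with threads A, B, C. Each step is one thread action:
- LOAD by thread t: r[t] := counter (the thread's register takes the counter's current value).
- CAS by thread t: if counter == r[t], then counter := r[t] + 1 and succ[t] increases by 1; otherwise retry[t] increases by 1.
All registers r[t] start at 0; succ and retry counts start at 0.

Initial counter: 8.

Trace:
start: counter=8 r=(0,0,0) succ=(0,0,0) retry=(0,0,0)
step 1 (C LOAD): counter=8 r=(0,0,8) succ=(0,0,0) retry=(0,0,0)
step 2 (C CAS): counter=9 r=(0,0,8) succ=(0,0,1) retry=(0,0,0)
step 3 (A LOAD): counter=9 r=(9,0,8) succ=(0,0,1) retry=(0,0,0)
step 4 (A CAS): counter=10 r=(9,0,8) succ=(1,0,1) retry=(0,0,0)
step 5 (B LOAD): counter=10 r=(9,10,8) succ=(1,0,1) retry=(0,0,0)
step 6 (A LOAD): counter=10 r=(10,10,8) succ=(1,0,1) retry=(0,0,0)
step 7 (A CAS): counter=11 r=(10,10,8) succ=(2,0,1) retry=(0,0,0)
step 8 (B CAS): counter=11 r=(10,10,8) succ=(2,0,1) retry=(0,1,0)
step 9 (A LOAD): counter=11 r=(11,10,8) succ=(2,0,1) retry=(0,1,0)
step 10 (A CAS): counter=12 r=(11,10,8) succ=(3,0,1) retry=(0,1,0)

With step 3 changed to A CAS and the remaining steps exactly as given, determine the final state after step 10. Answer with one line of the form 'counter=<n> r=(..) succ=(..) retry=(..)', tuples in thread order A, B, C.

counter=11 r=(10,9,8) succ=(2,0,1) retry=(2,1,0)

(re-executing from step 3 with the substitution; state before step 3: counter=9 r=(0,0,8) succ=(0,0,1) retry=(0,0,0))
step 3 (A CAS): counter=9 r=(0,0,8) succ=(0,0,1) retry=(1,0,0)
step 4 (A CAS): counter=9 r=(0,0,8) succ=(0,0,1) retry=(2,0,0)
step 5 (B LOAD): counter=9 r=(0,9,8) succ=(0,0,1) retry=(2,0,0)
step 6 (A LOAD): counter=9 r=(9,9,8) succ=(0,0,1) retry=(2,0,0)
step 7 (A CAS): counter=10 r=(9,9,8) succ=(1,0,1) retry=(2,0,0)
step 8 (B CAS): counter=10 r=(9,9,8) succ=(1,0,1) retry=(2,1,0)
step 9 (A LOAD): counter=10 r=(10,9,8) succ=(1,0,1) retry=(2,1,0)
step 10 (A CAS): counter=11 r=(10,9,8) succ=(2,0,1) retry=(2,1,0)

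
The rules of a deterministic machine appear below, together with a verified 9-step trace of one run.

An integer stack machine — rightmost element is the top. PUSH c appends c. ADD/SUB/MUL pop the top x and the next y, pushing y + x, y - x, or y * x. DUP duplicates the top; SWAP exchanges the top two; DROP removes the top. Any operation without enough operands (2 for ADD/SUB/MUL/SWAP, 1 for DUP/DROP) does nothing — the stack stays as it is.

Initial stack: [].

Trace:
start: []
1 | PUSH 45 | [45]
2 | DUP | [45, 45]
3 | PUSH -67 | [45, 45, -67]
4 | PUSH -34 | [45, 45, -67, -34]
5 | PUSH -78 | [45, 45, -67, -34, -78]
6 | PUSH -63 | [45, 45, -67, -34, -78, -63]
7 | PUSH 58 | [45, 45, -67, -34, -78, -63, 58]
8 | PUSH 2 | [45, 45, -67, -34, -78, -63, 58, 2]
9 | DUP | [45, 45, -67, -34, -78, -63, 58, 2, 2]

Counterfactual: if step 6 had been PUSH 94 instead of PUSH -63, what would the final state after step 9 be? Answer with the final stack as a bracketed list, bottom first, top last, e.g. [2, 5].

[45, 45, -67, -34, -78, 94, 58, 2, 2]

(re-executing from step 6 with the substitution; state before step 6: [45, 45, -67, -34, -78])
6 | PUSH 94 | [45, 45, -67, -34, -78, 94]
7 | PUSH 58 | [45, 45, -67, -34, -78, 94, 58]
8 | PUSH 2 | [45, 45, -67, -34, -78, 94, 58, 2]
9 | DUP | [45, 45, -67, -34, -78, 94, 58, 2, 2]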